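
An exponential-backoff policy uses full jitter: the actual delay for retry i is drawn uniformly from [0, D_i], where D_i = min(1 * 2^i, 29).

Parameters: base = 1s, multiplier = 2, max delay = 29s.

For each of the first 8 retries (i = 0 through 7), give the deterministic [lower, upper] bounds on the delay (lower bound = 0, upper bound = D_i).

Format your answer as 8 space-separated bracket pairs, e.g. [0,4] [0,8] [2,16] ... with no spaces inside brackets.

Computing bounds per retry:
  i=0: D_i=min(1*2^0,29)=1, bounds=[0,1]
  i=1: D_i=min(1*2^1,29)=2, bounds=[0,2]
  i=2: D_i=min(1*2^2,29)=4, bounds=[0,4]
  i=3: D_i=min(1*2^3,29)=8, bounds=[0,8]
  i=4: D_i=min(1*2^4,29)=16, bounds=[0,16]
  i=5: D_i=min(1*2^5,29)=29, bounds=[0,29]
  i=6: D_i=min(1*2^6,29)=29, bounds=[0,29]
  i=7: D_i=min(1*2^7,29)=29, bounds=[0,29]

Answer: [0,1] [0,2] [0,4] [0,8] [0,16] [0,29] [0,29] [0,29]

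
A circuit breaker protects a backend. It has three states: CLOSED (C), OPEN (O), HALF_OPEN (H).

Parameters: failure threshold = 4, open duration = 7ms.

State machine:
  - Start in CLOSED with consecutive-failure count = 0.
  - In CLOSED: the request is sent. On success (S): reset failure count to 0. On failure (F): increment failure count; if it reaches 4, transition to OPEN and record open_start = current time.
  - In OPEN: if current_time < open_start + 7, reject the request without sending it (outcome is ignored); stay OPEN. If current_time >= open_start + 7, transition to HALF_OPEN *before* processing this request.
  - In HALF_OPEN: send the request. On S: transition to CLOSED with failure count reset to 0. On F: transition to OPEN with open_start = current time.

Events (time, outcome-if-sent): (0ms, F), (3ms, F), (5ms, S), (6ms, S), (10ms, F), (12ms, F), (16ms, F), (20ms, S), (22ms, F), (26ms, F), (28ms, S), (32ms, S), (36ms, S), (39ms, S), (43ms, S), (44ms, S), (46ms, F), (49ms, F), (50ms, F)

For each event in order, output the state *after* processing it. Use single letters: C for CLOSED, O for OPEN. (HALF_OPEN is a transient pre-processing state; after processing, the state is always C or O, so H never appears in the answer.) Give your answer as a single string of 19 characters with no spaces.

State after each event:
  event#1 t=0ms outcome=F: state=CLOSED
  event#2 t=3ms outcome=F: state=CLOSED
  event#3 t=5ms outcome=S: state=CLOSED
  event#4 t=6ms outcome=S: state=CLOSED
  event#5 t=10ms outcome=F: state=CLOSED
  event#6 t=12ms outcome=F: state=CLOSED
  event#7 t=16ms outcome=F: state=CLOSED
  event#8 t=20ms outcome=S: state=CLOSED
  event#9 t=22ms outcome=F: state=CLOSED
  event#10 t=26ms outcome=F: state=CLOSED
  event#11 t=28ms outcome=S: state=CLOSED
  event#12 t=32ms outcome=S: state=CLOSED
  event#13 t=36ms outcome=S: state=CLOSED
  event#14 t=39ms outcome=S: state=CLOSED
  event#15 t=43ms outcome=S: state=CLOSED
  event#16 t=44ms outcome=S: state=CLOSED
  event#17 t=46ms outcome=F: state=CLOSED
  event#18 t=49ms outcome=F: state=CLOSED
  event#19 t=50ms outcome=F: state=CLOSED

Answer: CCCCCCCCCCCCCCCCCCC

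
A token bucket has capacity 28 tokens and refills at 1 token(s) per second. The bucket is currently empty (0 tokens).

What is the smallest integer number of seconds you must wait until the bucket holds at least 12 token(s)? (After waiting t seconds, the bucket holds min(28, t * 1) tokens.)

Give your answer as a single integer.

Answer: 12

Derivation:
Need t * 1 >= 12, so t >= 12/1.
Smallest integer t = ceil(12/1) = 12.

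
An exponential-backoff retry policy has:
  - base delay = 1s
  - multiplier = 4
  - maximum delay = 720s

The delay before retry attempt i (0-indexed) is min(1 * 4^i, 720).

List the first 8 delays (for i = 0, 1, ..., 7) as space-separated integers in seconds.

Answer: 1 4 16 64 256 720 720 720

Derivation:
Computing each delay:
  i=0: min(1*4^0, 720) = 1
  i=1: min(1*4^1, 720) = 4
  i=2: min(1*4^2, 720) = 16
  i=3: min(1*4^3, 720) = 64
  i=4: min(1*4^4, 720) = 256
  i=5: min(1*4^5, 720) = 720
  i=6: min(1*4^6, 720) = 720
  i=7: min(1*4^7, 720) = 720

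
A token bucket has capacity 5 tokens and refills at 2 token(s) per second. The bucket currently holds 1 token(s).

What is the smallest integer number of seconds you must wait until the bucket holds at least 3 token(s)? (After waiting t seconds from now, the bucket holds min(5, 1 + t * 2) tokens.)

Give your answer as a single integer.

Answer: 1

Derivation:
Need 1 + t * 2 >= 3, so t >= 2/2.
Smallest integer t = ceil(2/2) = 1.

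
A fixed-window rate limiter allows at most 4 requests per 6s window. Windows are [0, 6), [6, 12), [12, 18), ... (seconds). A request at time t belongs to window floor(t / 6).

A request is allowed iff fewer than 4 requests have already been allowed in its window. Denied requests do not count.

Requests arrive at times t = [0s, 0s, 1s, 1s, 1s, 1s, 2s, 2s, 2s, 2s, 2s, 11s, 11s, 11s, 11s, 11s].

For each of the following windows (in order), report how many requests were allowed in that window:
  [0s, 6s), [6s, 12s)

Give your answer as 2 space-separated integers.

Answer: 4 4

Derivation:
Processing requests:
  req#1 t=0s (window 0): ALLOW
  req#2 t=0s (window 0): ALLOW
  req#3 t=1s (window 0): ALLOW
  req#4 t=1s (window 0): ALLOW
  req#5 t=1s (window 0): DENY
  req#6 t=1s (window 0): DENY
  req#7 t=2s (window 0): DENY
  req#8 t=2s (window 0): DENY
  req#9 t=2s (window 0): DENY
  req#10 t=2s (window 0): DENY
  req#11 t=2s (window 0): DENY
  req#12 t=11s (window 1): ALLOW
  req#13 t=11s (window 1): ALLOW
  req#14 t=11s (window 1): ALLOW
  req#15 t=11s (window 1): ALLOW
  req#16 t=11s (window 1): DENY

Allowed counts by window: 4 4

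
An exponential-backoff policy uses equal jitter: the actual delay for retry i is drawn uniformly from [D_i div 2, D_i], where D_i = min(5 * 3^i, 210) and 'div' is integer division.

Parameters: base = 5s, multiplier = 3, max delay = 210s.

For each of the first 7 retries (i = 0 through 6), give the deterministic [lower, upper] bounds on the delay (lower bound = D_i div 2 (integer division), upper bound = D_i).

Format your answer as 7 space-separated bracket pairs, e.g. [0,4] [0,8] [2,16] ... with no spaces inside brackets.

Answer: [2,5] [7,15] [22,45] [67,135] [105,210] [105,210] [105,210]

Derivation:
Computing bounds per retry:
  i=0: D_i=min(5*3^0,210)=5, bounds=[2,5]
  i=1: D_i=min(5*3^1,210)=15, bounds=[7,15]
  i=2: D_i=min(5*3^2,210)=45, bounds=[22,45]
  i=3: D_i=min(5*3^3,210)=135, bounds=[67,135]
  i=4: D_i=min(5*3^4,210)=210, bounds=[105,210]
  i=5: D_i=min(5*3^5,210)=210, bounds=[105,210]
  i=6: D_i=min(5*3^6,210)=210, bounds=[105,210]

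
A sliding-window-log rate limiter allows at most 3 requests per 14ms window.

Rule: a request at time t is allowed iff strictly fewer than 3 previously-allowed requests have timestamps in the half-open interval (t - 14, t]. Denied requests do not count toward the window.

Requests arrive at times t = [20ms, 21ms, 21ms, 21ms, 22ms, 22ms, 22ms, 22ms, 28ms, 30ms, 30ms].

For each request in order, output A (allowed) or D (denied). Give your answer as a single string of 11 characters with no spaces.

Tracking allowed requests in the window:
  req#1 t=20ms: ALLOW
  req#2 t=21ms: ALLOW
  req#3 t=21ms: ALLOW
  req#4 t=21ms: DENY
  req#5 t=22ms: DENY
  req#6 t=22ms: DENY
  req#7 t=22ms: DENY
  req#8 t=22ms: DENY
  req#9 t=28ms: DENY
  req#10 t=30ms: DENY
  req#11 t=30ms: DENY

Answer: AAADDDDDDDD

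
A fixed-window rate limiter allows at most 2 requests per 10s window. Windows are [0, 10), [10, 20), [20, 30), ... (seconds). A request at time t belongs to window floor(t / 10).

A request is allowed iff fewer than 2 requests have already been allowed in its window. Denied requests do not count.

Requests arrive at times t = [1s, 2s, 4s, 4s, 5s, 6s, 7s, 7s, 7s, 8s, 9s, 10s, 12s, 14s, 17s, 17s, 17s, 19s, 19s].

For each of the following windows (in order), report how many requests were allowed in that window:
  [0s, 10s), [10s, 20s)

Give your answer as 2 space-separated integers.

Answer: 2 2

Derivation:
Processing requests:
  req#1 t=1s (window 0): ALLOW
  req#2 t=2s (window 0): ALLOW
  req#3 t=4s (window 0): DENY
  req#4 t=4s (window 0): DENY
  req#5 t=5s (window 0): DENY
  req#6 t=6s (window 0): DENY
  req#7 t=7s (window 0): DENY
  req#8 t=7s (window 0): DENY
  req#9 t=7s (window 0): DENY
  req#10 t=8s (window 0): DENY
  req#11 t=9s (window 0): DENY
  req#12 t=10s (window 1): ALLOW
  req#13 t=12s (window 1): ALLOW
  req#14 t=14s (window 1): DENY
  req#15 t=17s (window 1): DENY
  req#16 t=17s (window 1): DENY
  req#17 t=17s (window 1): DENY
  req#18 t=19s (window 1): DENY
  req#19 t=19s (window 1): DENY

Allowed counts by window: 2 2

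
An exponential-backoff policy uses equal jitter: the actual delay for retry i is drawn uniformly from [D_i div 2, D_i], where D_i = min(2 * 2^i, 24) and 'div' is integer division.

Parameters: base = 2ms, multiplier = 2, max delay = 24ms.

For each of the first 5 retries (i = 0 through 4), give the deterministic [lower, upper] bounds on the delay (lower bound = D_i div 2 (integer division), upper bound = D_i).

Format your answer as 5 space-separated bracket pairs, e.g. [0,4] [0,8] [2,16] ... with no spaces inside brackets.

Answer: [1,2] [2,4] [4,8] [8,16] [12,24]

Derivation:
Computing bounds per retry:
  i=0: D_i=min(2*2^0,24)=2, bounds=[1,2]
  i=1: D_i=min(2*2^1,24)=4, bounds=[2,4]
  i=2: D_i=min(2*2^2,24)=8, bounds=[4,8]
  i=3: D_i=min(2*2^3,24)=16, bounds=[8,16]
  i=4: D_i=min(2*2^4,24)=24, bounds=[12,24]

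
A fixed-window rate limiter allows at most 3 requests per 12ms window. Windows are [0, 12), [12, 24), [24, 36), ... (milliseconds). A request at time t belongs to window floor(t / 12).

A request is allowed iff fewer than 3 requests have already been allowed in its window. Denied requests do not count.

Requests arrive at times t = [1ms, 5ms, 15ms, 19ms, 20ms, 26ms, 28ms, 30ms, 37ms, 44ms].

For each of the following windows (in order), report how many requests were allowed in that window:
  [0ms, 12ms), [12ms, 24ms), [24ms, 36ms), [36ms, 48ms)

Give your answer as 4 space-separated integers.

Answer: 2 3 3 2

Derivation:
Processing requests:
  req#1 t=1ms (window 0): ALLOW
  req#2 t=5ms (window 0): ALLOW
  req#3 t=15ms (window 1): ALLOW
  req#4 t=19ms (window 1): ALLOW
  req#5 t=20ms (window 1): ALLOW
  req#6 t=26ms (window 2): ALLOW
  req#7 t=28ms (window 2): ALLOW
  req#8 t=30ms (window 2): ALLOW
  req#9 t=37ms (window 3): ALLOW
  req#10 t=44ms (window 3): ALLOW

Allowed counts by window: 2 3 3 2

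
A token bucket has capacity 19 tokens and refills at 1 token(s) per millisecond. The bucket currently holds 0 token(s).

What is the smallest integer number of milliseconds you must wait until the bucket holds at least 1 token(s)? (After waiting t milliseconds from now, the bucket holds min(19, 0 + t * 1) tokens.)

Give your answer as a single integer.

Need 0 + t * 1 >= 1, so t >= 1/1.
Smallest integer t = ceil(1/1) = 1.

Answer: 1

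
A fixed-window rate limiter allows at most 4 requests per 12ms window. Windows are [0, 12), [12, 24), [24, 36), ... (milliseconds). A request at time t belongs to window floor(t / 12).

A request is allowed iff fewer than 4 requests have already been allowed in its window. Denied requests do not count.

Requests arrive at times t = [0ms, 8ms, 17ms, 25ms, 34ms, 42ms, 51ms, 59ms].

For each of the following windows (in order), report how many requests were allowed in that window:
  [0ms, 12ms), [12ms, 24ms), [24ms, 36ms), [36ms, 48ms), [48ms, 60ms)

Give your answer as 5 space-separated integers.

Processing requests:
  req#1 t=0ms (window 0): ALLOW
  req#2 t=8ms (window 0): ALLOW
  req#3 t=17ms (window 1): ALLOW
  req#4 t=25ms (window 2): ALLOW
  req#5 t=34ms (window 2): ALLOW
  req#6 t=42ms (window 3): ALLOW
  req#7 t=51ms (window 4): ALLOW
  req#8 t=59ms (window 4): ALLOW

Allowed counts by window: 2 1 2 1 2

Answer: 2 1 2 1 2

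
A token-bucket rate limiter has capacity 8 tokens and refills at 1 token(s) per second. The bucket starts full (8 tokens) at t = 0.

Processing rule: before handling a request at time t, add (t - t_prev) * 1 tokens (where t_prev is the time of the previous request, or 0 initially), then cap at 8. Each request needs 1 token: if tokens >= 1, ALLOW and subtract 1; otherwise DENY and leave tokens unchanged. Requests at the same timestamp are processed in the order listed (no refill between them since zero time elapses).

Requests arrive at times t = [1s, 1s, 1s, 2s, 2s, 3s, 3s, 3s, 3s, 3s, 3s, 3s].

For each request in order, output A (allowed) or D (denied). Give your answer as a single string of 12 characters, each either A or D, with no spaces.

Simulating step by step:
  req#1 t=1s: ALLOW
  req#2 t=1s: ALLOW
  req#3 t=1s: ALLOW
  req#4 t=2s: ALLOW
  req#5 t=2s: ALLOW
  req#6 t=3s: ALLOW
  req#7 t=3s: ALLOW
  req#8 t=3s: ALLOW
  req#9 t=3s: ALLOW
  req#10 t=3s: ALLOW
  req#11 t=3s: DENY
  req#12 t=3s: DENY

Answer: AAAAAAAAAADD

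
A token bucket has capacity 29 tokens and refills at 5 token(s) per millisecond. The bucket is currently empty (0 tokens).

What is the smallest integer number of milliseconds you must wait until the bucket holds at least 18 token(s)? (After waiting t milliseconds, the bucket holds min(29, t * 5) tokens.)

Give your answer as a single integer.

Need t * 5 >= 18, so t >= 18/5.
Smallest integer t = ceil(18/5) = 4.

Answer: 4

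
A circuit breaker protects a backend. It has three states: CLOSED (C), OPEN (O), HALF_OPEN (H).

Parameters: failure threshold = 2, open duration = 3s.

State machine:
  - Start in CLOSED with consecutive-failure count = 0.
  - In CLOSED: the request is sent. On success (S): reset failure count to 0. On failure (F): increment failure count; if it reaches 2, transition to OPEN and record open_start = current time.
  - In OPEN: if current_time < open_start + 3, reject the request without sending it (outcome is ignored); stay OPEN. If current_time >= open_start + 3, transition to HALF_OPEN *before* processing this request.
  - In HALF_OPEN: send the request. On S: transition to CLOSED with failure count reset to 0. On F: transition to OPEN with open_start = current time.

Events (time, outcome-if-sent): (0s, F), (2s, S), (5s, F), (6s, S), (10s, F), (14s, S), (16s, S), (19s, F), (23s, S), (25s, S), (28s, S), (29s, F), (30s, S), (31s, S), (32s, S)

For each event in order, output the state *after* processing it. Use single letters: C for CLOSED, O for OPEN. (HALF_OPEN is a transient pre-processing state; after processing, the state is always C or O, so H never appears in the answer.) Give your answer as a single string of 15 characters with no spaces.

State after each event:
  event#1 t=0s outcome=F: state=CLOSED
  event#2 t=2s outcome=S: state=CLOSED
  event#3 t=5s outcome=F: state=CLOSED
  event#4 t=6s outcome=S: state=CLOSED
  event#5 t=10s outcome=F: state=CLOSED
  event#6 t=14s outcome=S: state=CLOSED
  event#7 t=16s outcome=S: state=CLOSED
  event#8 t=19s outcome=F: state=CLOSED
  event#9 t=23s outcome=S: state=CLOSED
  event#10 t=25s outcome=S: state=CLOSED
  event#11 t=28s outcome=S: state=CLOSED
  event#12 t=29s outcome=F: state=CLOSED
  event#13 t=30s outcome=S: state=CLOSED
  event#14 t=31s outcome=S: state=CLOSED
  event#15 t=32s outcome=S: state=CLOSED

Answer: CCCCCCCCCCCCCCC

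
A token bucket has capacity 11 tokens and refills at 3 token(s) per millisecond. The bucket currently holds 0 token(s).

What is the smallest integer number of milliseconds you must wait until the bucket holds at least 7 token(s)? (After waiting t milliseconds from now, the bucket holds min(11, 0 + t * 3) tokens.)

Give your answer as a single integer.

Need 0 + t * 3 >= 7, so t >= 7/3.
Smallest integer t = ceil(7/3) = 3.

Answer: 3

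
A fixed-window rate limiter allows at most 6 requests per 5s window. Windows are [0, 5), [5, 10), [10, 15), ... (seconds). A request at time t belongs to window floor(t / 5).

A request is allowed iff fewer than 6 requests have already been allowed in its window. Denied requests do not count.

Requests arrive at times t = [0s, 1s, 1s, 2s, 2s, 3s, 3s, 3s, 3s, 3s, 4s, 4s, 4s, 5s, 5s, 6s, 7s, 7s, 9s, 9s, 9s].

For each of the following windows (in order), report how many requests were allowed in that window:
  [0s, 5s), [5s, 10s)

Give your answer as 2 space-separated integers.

Answer: 6 6

Derivation:
Processing requests:
  req#1 t=0s (window 0): ALLOW
  req#2 t=1s (window 0): ALLOW
  req#3 t=1s (window 0): ALLOW
  req#4 t=2s (window 0): ALLOW
  req#5 t=2s (window 0): ALLOW
  req#6 t=3s (window 0): ALLOW
  req#7 t=3s (window 0): DENY
  req#8 t=3s (window 0): DENY
  req#9 t=3s (window 0): DENY
  req#10 t=3s (window 0): DENY
  req#11 t=4s (window 0): DENY
  req#12 t=4s (window 0): DENY
  req#13 t=4s (window 0): DENY
  req#14 t=5s (window 1): ALLOW
  req#15 t=5s (window 1): ALLOW
  req#16 t=6s (window 1): ALLOW
  req#17 t=7s (window 1): ALLOW
  req#18 t=7s (window 1): ALLOW
  req#19 t=9s (window 1): ALLOW
  req#20 t=9s (window 1): DENY
  req#21 t=9s (window 1): DENY

Allowed counts by window: 6 6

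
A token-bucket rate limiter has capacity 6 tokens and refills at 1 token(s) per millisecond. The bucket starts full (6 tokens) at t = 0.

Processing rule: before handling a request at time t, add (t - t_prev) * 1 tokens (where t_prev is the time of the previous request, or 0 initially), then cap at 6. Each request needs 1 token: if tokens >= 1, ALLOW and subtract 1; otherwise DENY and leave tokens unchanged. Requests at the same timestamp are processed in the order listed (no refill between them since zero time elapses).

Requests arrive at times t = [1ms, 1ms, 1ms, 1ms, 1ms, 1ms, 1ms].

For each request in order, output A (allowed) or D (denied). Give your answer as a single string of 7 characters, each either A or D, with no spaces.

Answer: AAAAAAD

Derivation:
Simulating step by step:
  req#1 t=1ms: ALLOW
  req#2 t=1ms: ALLOW
  req#3 t=1ms: ALLOW
  req#4 t=1ms: ALLOW
  req#5 t=1ms: ALLOW
  req#6 t=1ms: ALLOW
  req#7 t=1ms: DENY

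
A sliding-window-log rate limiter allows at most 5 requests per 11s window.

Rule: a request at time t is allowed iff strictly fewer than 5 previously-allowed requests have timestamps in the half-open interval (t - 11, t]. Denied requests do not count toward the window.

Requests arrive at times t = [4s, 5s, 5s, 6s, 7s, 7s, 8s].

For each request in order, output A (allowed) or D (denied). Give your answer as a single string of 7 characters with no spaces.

Answer: AAAAADD

Derivation:
Tracking allowed requests in the window:
  req#1 t=4s: ALLOW
  req#2 t=5s: ALLOW
  req#3 t=5s: ALLOW
  req#4 t=6s: ALLOW
  req#5 t=7s: ALLOW
  req#6 t=7s: DENY
  req#7 t=8s: DENY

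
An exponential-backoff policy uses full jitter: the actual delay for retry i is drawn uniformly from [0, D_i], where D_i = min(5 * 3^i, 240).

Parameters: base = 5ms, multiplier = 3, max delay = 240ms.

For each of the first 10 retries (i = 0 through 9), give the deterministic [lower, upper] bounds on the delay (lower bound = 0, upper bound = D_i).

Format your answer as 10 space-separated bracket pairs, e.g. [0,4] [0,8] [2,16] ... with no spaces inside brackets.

Answer: [0,5] [0,15] [0,45] [0,135] [0,240] [0,240] [0,240] [0,240] [0,240] [0,240]

Derivation:
Computing bounds per retry:
  i=0: D_i=min(5*3^0,240)=5, bounds=[0,5]
  i=1: D_i=min(5*3^1,240)=15, bounds=[0,15]
  i=2: D_i=min(5*3^2,240)=45, bounds=[0,45]
  i=3: D_i=min(5*3^3,240)=135, bounds=[0,135]
  i=4: D_i=min(5*3^4,240)=240, bounds=[0,240]
  i=5: D_i=min(5*3^5,240)=240, bounds=[0,240]
  i=6: D_i=min(5*3^6,240)=240, bounds=[0,240]
  i=7: D_i=min(5*3^7,240)=240, bounds=[0,240]
  i=8: D_i=min(5*3^8,240)=240, bounds=[0,240]
  i=9: D_i=min(5*3^9,240)=240, bounds=[0,240]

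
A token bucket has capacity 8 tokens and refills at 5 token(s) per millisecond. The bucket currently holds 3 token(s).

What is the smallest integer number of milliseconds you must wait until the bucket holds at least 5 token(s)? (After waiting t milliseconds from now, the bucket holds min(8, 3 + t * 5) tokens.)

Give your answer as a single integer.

Need 3 + t * 5 >= 5, so t >= 2/5.
Smallest integer t = ceil(2/5) = 1.

Answer: 1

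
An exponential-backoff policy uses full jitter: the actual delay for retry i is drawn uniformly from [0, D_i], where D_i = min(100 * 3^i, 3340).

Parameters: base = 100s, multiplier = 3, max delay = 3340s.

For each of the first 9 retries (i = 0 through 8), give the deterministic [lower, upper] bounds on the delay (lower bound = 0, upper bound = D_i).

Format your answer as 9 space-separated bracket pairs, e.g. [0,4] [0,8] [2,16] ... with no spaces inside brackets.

Computing bounds per retry:
  i=0: D_i=min(100*3^0,3340)=100, bounds=[0,100]
  i=1: D_i=min(100*3^1,3340)=300, bounds=[0,300]
  i=2: D_i=min(100*3^2,3340)=900, bounds=[0,900]
  i=3: D_i=min(100*3^3,3340)=2700, bounds=[0,2700]
  i=4: D_i=min(100*3^4,3340)=3340, bounds=[0,3340]
  i=5: D_i=min(100*3^5,3340)=3340, bounds=[0,3340]
  i=6: D_i=min(100*3^6,3340)=3340, bounds=[0,3340]
  i=7: D_i=min(100*3^7,3340)=3340, bounds=[0,3340]
  i=8: D_i=min(100*3^8,3340)=3340, bounds=[0,3340]

Answer: [0,100] [0,300] [0,900] [0,2700] [0,3340] [0,3340] [0,3340] [0,3340] [0,3340]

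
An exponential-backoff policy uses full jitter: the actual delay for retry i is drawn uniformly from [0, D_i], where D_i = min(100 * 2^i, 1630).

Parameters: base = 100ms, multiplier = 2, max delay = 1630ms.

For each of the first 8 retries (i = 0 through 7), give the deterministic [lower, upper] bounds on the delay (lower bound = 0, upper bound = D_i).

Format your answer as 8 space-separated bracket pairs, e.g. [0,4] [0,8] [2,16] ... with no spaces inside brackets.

Answer: [0,100] [0,200] [0,400] [0,800] [0,1600] [0,1630] [0,1630] [0,1630]

Derivation:
Computing bounds per retry:
  i=0: D_i=min(100*2^0,1630)=100, bounds=[0,100]
  i=1: D_i=min(100*2^1,1630)=200, bounds=[0,200]
  i=2: D_i=min(100*2^2,1630)=400, bounds=[0,400]
  i=3: D_i=min(100*2^3,1630)=800, bounds=[0,800]
  i=4: D_i=min(100*2^4,1630)=1600, bounds=[0,1600]
  i=5: D_i=min(100*2^5,1630)=1630, bounds=[0,1630]
  i=6: D_i=min(100*2^6,1630)=1630, bounds=[0,1630]
  i=7: D_i=min(100*2^7,1630)=1630, bounds=[0,1630]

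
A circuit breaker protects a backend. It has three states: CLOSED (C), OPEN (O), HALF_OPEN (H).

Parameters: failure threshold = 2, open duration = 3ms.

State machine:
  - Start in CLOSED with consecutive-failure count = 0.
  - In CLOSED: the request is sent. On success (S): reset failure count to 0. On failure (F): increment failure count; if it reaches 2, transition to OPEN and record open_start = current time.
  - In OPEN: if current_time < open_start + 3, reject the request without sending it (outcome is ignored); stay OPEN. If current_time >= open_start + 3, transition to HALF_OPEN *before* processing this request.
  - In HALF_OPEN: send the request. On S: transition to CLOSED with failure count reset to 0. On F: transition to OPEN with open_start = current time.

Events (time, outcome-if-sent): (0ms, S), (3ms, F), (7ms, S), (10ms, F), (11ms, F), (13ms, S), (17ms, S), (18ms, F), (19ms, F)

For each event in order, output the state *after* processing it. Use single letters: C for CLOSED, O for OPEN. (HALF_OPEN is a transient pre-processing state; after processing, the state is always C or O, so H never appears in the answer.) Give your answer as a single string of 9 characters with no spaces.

Answer: CCCCOOCCO

Derivation:
State after each event:
  event#1 t=0ms outcome=S: state=CLOSED
  event#2 t=3ms outcome=F: state=CLOSED
  event#3 t=7ms outcome=S: state=CLOSED
  event#4 t=10ms outcome=F: state=CLOSED
  event#5 t=11ms outcome=F: state=OPEN
  event#6 t=13ms outcome=S: state=OPEN
  event#7 t=17ms outcome=S: state=CLOSED
  event#8 t=18ms outcome=F: state=CLOSED
  event#9 t=19ms outcome=F: state=OPEN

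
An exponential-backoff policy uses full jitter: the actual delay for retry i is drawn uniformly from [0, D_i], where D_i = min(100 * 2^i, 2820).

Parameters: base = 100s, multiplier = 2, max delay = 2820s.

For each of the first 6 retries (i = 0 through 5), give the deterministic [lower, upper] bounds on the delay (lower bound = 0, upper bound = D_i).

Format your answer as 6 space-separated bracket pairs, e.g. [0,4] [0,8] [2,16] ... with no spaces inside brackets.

Computing bounds per retry:
  i=0: D_i=min(100*2^0,2820)=100, bounds=[0,100]
  i=1: D_i=min(100*2^1,2820)=200, bounds=[0,200]
  i=2: D_i=min(100*2^2,2820)=400, bounds=[0,400]
  i=3: D_i=min(100*2^3,2820)=800, bounds=[0,800]
  i=4: D_i=min(100*2^4,2820)=1600, bounds=[0,1600]
  i=5: D_i=min(100*2^5,2820)=2820, bounds=[0,2820]

Answer: [0,100] [0,200] [0,400] [0,800] [0,1600] [0,2820]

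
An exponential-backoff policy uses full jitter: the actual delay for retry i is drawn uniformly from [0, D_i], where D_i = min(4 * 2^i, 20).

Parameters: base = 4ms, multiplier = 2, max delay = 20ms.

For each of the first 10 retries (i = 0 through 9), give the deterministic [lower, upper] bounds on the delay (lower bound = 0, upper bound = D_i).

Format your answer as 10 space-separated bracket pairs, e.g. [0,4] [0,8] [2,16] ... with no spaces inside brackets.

Answer: [0,4] [0,8] [0,16] [0,20] [0,20] [0,20] [0,20] [0,20] [0,20] [0,20]

Derivation:
Computing bounds per retry:
  i=0: D_i=min(4*2^0,20)=4, bounds=[0,4]
  i=1: D_i=min(4*2^1,20)=8, bounds=[0,8]
  i=2: D_i=min(4*2^2,20)=16, bounds=[0,16]
  i=3: D_i=min(4*2^3,20)=20, bounds=[0,20]
  i=4: D_i=min(4*2^4,20)=20, bounds=[0,20]
  i=5: D_i=min(4*2^5,20)=20, bounds=[0,20]
  i=6: D_i=min(4*2^6,20)=20, bounds=[0,20]
  i=7: D_i=min(4*2^7,20)=20, bounds=[0,20]
  i=8: D_i=min(4*2^8,20)=20, bounds=[0,20]
  i=9: D_i=min(4*2^9,20)=20, bounds=[0,20]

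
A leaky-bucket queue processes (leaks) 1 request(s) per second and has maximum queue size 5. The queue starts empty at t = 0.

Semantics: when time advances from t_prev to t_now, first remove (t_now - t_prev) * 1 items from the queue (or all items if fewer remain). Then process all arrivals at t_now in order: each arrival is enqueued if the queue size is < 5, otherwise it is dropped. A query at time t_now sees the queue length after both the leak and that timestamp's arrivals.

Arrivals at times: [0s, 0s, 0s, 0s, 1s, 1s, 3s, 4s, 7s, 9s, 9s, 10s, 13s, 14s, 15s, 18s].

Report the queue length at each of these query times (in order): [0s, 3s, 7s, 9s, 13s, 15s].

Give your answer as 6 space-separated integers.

Answer: 4 4 2 2 1 1

Derivation:
Queue lengths at query times:
  query t=0s: backlog = 4
  query t=3s: backlog = 4
  query t=7s: backlog = 2
  query t=9s: backlog = 2
  query t=13s: backlog = 1
  query t=15s: backlog = 1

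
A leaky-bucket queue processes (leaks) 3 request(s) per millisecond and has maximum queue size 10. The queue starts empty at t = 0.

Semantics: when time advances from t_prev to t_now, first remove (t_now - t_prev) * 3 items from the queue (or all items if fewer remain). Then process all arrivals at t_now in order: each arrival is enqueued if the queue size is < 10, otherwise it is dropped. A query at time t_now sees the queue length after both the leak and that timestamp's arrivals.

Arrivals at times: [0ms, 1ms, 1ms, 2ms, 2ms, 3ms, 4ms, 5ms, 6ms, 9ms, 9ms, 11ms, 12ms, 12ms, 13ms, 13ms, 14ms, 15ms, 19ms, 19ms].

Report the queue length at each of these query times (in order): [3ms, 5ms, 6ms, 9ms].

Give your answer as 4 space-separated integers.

Queue lengths at query times:
  query t=3ms: backlog = 1
  query t=5ms: backlog = 1
  query t=6ms: backlog = 1
  query t=9ms: backlog = 2

Answer: 1 1 1 2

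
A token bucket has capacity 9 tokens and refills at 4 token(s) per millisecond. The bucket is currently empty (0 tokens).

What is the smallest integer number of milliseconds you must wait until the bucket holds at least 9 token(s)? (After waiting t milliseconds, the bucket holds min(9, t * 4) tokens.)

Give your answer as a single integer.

Answer: 3

Derivation:
Need t * 4 >= 9, so t >= 9/4.
Smallest integer t = ceil(9/4) = 3.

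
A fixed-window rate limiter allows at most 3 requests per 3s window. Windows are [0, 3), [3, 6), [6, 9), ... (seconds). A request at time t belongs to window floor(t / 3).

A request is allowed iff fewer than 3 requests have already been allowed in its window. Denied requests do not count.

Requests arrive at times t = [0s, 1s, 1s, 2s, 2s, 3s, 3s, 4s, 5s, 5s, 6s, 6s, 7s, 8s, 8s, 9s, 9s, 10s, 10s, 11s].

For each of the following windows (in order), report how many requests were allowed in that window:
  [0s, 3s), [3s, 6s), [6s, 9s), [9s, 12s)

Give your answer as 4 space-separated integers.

Answer: 3 3 3 3

Derivation:
Processing requests:
  req#1 t=0s (window 0): ALLOW
  req#2 t=1s (window 0): ALLOW
  req#3 t=1s (window 0): ALLOW
  req#4 t=2s (window 0): DENY
  req#5 t=2s (window 0): DENY
  req#6 t=3s (window 1): ALLOW
  req#7 t=3s (window 1): ALLOW
  req#8 t=4s (window 1): ALLOW
  req#9 t=5s (window 1): DENY
  req#10 t=5s (window 1): DENY
  req#11 t=6s (window 2): ALLOW
  req#12 t=6s (window 2): ALLOW
  req#13 t=7s (window 2): ALLOW
  req#14 t=8s (window 2): DENY
  req#15 t=8s (window 2): DENY
  req#16 t=9s (window 3): ALLOW
  req#17 t=9s (window 3): ALLOW
  req#18 t=10s (window 3): ALLOW
  req#19 t=10s (window 3): DENY
  req#20 t=11s (window 3): DENY

Allowed counts by window: 3 3 3 3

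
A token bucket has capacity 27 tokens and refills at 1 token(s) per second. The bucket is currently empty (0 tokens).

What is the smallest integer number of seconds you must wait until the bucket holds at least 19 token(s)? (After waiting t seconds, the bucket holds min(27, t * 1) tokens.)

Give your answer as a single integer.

Need t * 1 >= 19, so t >= 19/1.
Smallest integer t = ceil(19/1) = 19.

Answer: 19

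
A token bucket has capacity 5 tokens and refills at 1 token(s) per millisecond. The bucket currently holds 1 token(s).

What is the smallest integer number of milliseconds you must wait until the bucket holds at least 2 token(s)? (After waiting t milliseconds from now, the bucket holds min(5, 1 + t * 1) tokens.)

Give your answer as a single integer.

Need 1 + t * 1 >= 2, so t >= 1/1.
Smallest integer t = ceil(1/1) = 1.

Answer: 1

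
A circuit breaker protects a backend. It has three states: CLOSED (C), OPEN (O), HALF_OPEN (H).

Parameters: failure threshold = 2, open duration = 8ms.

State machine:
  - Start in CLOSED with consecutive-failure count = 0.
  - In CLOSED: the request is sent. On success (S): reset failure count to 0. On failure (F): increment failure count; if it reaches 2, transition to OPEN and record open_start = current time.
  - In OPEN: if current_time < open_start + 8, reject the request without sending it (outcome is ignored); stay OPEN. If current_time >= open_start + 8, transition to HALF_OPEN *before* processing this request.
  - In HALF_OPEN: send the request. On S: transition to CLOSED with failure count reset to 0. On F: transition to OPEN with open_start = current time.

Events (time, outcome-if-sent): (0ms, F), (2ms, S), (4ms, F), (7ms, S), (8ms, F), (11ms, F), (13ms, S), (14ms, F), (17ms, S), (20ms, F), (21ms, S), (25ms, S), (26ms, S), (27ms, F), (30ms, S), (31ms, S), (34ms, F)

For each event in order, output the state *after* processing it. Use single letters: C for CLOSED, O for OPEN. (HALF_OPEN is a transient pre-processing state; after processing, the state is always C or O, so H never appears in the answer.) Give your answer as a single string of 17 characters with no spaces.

Answer: CCCCCOOOOOOOOOCCC

Derivation:
State after each event:
  event#1 t=0ms outcome=F: state=CLOSED
  event#2 t=2ms outcome=S: state=CLOSED
  event#3 t=4ms outcome=F: state=CLOSED
  event#4 t=7ms outcome=S: state=CLOSED
  event#5 t=8ms outcome=F: state=CLOSED
  event#6 t=11ms outcome=F: state=OPEN
  event#7 t=13ms outcome=S: state=OPEN
  event#8 t=14ms outcome=F: state=OPEN
  event#9 t=17ms outcome=S: state=OPEN
  event#10 t=20ms outcome=F: state=OPEN
  event#11 t=21ms outcome=S: state=OPEN
  event#12 t=25ms outcome=S: state=OPEN
  event#13 t=26ms outcome=S: state=OPEN
  event#14 t=27ms outcome=F: state=OPEN
  event#15 t=30ms outcome=S: state=CLOSED
  event#16 t=31ms outcome=S: state=CLOSED
  event#17 t=34ms outcome=F: state=CLOSED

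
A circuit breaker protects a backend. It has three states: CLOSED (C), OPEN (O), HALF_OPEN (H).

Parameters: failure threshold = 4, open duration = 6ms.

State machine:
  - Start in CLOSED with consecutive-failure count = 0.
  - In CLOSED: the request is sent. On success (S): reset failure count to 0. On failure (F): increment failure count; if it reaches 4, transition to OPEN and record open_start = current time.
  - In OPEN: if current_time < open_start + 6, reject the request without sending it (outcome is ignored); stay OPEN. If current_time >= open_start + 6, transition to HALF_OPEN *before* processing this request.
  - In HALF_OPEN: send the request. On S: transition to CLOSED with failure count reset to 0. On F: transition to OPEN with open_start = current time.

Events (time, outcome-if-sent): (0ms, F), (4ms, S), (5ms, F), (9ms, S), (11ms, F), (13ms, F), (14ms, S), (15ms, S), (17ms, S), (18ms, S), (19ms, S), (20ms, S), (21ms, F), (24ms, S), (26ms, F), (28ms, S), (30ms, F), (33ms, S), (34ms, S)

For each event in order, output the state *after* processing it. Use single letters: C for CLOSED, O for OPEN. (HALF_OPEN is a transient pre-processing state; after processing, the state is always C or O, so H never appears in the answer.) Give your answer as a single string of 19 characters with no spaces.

State after each event:
  event#1 t=0ms outcome=F: state=CLOSED
  event#2 t=4ms outcome=S: state=CLOSED
  event#3 t=5ms outcome=F: state=CLOSED
  event#4 t=9ms outcome=S: state=CLOSED
  event#5 t=11ms outcome=F: state=CLOSED
  event#6 t=13ms outcome=F: state=CLOSED
  event#7 t=14ms outcome=S: state=CLOSED
  event#8 t=15ms outcome=S: state=CLOSED
  event#9 t=17ms outcome=S: state=CLOSED
  event#10 t=18ms outcome=S: state=CLOSED
  event#11 t=19ms outcome=S: state=CLOSED
  event#12 t=20ms outcome=S: state=CLOSED
  event#13 t=21ms outcome=F: state=CLOSED
  event#14 t=24ms outcome=S: state=CLOSED
  event#15 t=26ms outcome=F: state=CLOSED
  event#16 t=28ms outcome=S: state=CLOSED
  event#17 t=30ms outcome=F: state=CLOSED
  event#18 t=33ms outcome=S: state=CLOSED
  event#19 t=34ms outcome=S: state=CLOSED

Answer: CCCCCCCCCCCCCCCCCCC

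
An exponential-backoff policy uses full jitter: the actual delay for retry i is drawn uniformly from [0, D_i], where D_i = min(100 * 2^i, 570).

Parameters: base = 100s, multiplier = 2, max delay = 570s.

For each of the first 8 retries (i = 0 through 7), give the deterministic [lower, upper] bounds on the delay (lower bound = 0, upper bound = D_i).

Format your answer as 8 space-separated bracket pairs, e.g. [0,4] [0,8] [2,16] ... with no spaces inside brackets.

Computing bounds per retry:
  i=0: D_i=min(100*2^0,570)=100, bounds=[0,100]
  i=1: D_i=min(100*2^1,570)=200, bounds=[0,200]
  i=2: D_i=min(100*2^2,570)=400, bounds=[0,400]
  i=3: D_i=min(100*2^3,570)=570, bounds=[0,570]
  i=4: D_i=min(100*2^4,570)=570, bounds=[0,570]
  i=5: D_i=min(100*2^5,570)=570, bounds=[0,570]
  i=6: D_i=min(100*2^6,570)=570, bounds=[0,570]
  i=7: D_i=min(100*2^7,570)=570, bounds=[0,570]

Answer: [0,100] [0,200] [0,400] [0,570] [0,570] [0,570] [0,570] [0,570]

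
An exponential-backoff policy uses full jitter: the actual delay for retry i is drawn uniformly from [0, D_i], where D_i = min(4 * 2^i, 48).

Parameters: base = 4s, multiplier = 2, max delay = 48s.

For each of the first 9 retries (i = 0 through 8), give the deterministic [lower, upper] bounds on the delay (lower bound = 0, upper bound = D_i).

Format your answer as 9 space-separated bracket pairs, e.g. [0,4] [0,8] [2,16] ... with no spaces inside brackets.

Answer: [0,4] [0,8] [0,16] [0,32] [0,48] [0,48] [0,48] [0,48] [0,48]

Derivation:
Computing bounds per retry:
  i=0: D_i=min(4*2^0,48)=4, bounds=[0,4]
  i=1: D_i=min(4*2^1,48)=8, bounds=[0,8]
  i=2: D_i=min(4*2^2,48)=16, bounds=[0,16]
  i=3: D_i=min(4*2^3,48)=32, bounds=[0,32]
  i=4: D_i=min(4*2^4,48)=48, bounds=[0,48]
  i=5: D_i=min(4*2^5,48)=48, bounds=[0,48]
  i=6: D_i=min(4*2^6,48)=48, bounds=[0,48]
  i=7: D_i=min(4*2^7,48)=48, bounds=[0,48]
  i=8: D_i=min(4*2^8,48)=48, bounds=[0,48]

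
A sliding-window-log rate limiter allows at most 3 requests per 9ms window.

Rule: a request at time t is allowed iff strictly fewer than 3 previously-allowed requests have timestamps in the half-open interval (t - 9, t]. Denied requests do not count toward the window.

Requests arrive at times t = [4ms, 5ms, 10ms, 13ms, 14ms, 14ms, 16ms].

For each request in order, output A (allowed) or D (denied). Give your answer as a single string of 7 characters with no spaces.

Tracking allowed requests in the window:
  req#1 t=4ms: ALLOW
  req#2 t=5ms: ALLOW
  req#3 t=10ms: ALLOW
  req#4 t=13ms: ALLOW
  req#5 t=14ms: ALLOW
  req#6 t=14ms: DENY
  req#7 t=16ms: DENY

Answer: AAAAADD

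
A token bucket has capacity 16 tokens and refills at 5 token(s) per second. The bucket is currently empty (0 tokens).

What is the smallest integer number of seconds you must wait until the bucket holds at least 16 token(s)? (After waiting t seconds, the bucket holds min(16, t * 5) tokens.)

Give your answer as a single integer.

Need t * 5 >= 16, so t >= 16/5.
Smallest integer t = ceil(16/5) = 4.

Answer: 4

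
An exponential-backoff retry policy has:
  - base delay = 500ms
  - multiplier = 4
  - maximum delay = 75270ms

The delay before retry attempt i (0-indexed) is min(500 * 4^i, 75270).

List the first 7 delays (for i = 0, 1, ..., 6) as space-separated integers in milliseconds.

Answer: 500 2000 8000 32000 75270 75270 75270

Derivation:
Computing each delay:
  i=0: min(500*4^0, 75270) = 500
  i=1: min(500*4^1, 75270) = 2000
  i=2: min(500*4^2, 75270) = 8000
  i=3: min(500*4^3, 75270) = 32000
  i=4: min(500*4^4, 75270) = 75270
  i=5: min(500*4^5, 75270) = 75270
  i=6: min(500*4^6, 75270) = 75270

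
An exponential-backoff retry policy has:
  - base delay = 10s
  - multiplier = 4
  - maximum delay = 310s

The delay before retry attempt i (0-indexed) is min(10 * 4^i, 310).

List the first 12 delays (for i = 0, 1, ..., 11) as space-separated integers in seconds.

Computing each delay:
  i=0: min(10*4^0, 310) = 10
  i=1: min(10*4^1, 310) = 40
  i=2: min(10*4^2, 310) = 160
  i=3: min(10*4^3, 310) = 310
  i=4: min(10*4^4, 310) = 310
  i=5: min(10*4^5, 310) = 310
  i=6: min(10*4^6, 310) = 310
  i=7: min(10*4^7, 310) = 310
  i=8: min(10*4^8, 310) = 310
  i=9: min(10*4^9, 310) = 310
  i=10: min(10*4^10, 310) = 310
  i=11: min(10*4^11, 310) = 310

Answer: 10 40 160 310 310 310 310 310 310 310 310 310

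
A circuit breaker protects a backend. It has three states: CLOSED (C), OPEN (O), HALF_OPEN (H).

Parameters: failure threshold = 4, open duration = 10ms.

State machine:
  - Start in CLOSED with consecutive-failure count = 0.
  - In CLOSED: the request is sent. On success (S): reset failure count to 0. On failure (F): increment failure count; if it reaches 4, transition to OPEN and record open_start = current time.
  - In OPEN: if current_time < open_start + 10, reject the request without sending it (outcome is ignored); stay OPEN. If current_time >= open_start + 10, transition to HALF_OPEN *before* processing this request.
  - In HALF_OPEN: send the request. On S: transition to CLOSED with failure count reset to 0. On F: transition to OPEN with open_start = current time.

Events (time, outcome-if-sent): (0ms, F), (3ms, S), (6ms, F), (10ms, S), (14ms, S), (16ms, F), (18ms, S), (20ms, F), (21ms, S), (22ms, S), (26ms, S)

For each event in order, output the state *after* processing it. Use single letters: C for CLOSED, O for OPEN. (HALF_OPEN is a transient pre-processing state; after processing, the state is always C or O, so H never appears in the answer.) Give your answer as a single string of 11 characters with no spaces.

State after each event:
  event#1 t=0ms outcome=F: state=CLOSED
  event#2 t=3ms outcome=S: state=CLOSED
  event#3 t=6ms outcome=F: state=CLOSED
  event#4 t=10ms outcome=S: state=CLOSED
  event#5 t=14ms outcome=S: state=CLOSED
  event#6 t=16ms outcome=F: state=CLOSED
  event#7 t=18ms outcome=S: state=CLOSED
  event#8 t=20ms outcome=F: state=CLOSED
  event#9 t=21ms outcome=S: state=CLOSED
  event#10 t=22ms outcome=S: state=CLOSED
  event#11 t=26ms outcome=S: state=CLOSED

Answer: CCCCCCCCCCC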